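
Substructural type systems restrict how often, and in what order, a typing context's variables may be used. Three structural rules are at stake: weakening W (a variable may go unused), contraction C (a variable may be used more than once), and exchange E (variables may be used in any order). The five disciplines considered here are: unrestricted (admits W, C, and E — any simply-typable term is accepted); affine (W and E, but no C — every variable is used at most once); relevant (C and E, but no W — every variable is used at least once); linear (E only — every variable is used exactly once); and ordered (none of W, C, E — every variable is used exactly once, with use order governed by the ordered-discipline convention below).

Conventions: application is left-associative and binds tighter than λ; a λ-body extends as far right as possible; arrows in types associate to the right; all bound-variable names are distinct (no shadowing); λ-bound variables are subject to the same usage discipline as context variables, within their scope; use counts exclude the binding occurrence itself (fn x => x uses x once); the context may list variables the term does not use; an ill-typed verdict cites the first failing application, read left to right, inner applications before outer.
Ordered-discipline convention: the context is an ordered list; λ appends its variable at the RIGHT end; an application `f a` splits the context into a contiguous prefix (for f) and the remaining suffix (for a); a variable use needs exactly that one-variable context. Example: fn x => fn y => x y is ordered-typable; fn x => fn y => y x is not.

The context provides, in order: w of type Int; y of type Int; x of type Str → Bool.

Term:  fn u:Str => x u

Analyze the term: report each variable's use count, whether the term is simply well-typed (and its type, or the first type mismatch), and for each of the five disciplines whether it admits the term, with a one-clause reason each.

variable uses: w: 0×, y: 0×, x: 1×, u [bound]: 1×
uses in reading order: x, u
typing: well-typed — term : Str → Bool
ordered: ✗ — w, y left unused
linear: ✗ — w, y left unused
affine: ✓ — at most one use each (w, y, x, u)
relevant: ✗ — w, y left unused
unrestricted: ✓ — simply typable at Str → Bool; W, C, E all held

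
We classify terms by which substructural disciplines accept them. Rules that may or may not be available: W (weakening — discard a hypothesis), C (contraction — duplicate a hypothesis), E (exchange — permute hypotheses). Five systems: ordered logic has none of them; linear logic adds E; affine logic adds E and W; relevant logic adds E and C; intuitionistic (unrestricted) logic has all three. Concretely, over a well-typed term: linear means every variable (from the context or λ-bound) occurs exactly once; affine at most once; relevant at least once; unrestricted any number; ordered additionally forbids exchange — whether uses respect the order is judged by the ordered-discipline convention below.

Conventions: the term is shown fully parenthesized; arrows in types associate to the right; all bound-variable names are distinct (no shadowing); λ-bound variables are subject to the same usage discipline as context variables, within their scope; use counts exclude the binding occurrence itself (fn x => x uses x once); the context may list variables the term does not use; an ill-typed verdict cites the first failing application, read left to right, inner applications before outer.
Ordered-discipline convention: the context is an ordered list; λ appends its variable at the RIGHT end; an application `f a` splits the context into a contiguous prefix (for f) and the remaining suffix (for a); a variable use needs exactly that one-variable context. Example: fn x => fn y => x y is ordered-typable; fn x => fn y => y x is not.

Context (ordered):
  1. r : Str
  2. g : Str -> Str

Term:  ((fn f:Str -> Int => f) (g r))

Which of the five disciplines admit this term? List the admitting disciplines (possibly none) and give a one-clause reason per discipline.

admitted in: none
counts: r: 1; g: 1; f [bound]: 1
uses in reading order: f, g, r
typing: ill-typed: a function awaiting Str -> Int gets Str
ordered: ✗ — the type mismatch rejects it
linear: ✗ — not simply typable
affine: ✗ — fails simple typing
relevant: ✗ — a type mismatch blocks all five
unrestricted: ✗ — the type mismatch rejects it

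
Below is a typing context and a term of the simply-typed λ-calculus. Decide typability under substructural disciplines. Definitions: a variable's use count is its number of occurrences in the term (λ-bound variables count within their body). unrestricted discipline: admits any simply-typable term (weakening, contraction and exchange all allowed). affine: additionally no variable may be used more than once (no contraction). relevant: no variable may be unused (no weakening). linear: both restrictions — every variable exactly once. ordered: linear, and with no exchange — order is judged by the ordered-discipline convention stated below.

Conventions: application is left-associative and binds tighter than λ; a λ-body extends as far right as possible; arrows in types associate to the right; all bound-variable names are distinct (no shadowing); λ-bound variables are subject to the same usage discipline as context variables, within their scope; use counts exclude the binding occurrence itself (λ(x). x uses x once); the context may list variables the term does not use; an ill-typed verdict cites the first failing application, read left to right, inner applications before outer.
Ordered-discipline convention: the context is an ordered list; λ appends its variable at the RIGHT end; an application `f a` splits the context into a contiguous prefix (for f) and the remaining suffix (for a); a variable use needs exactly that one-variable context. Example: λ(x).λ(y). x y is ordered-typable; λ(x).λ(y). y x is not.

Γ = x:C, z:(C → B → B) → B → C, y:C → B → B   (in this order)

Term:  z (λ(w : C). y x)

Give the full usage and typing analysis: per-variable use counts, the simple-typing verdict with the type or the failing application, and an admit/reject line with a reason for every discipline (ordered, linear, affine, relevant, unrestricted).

usage: x: 1; z: 1; y: 1; w (λ-bound): 0
left-to-right use order: z, y, x
typing: the term checks, with type B → C
ordered: ✗, needs weakening: w unused
linear: ✗, needs weakening: w unused
affine: ✓, none of x, z, y, w used more than once
relevant: ✗, needs weakening: w unused
unrestricted: ✓, well-typed at B → C; no restrictions here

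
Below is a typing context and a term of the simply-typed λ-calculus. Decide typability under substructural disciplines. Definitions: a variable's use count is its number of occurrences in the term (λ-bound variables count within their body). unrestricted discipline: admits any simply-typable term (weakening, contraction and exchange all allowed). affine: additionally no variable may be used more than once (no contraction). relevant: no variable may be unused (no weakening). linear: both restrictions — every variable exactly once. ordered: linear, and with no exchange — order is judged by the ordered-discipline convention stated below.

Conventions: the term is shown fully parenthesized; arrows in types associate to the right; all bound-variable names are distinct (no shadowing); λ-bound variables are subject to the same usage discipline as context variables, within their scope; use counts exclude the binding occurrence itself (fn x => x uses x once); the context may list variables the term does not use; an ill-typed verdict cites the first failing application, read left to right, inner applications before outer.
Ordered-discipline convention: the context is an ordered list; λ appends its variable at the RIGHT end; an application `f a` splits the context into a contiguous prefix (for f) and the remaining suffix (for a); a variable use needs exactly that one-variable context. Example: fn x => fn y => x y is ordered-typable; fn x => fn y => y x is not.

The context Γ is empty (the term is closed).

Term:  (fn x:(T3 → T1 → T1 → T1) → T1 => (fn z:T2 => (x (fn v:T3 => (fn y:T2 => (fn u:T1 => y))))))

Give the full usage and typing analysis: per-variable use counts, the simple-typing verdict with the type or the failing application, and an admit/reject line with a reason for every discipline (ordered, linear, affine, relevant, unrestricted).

counts: x (bound) ×1, z (bound) ×0, v (bound) ×0, y (bound) ×1, u (bound) ×0
use order (left to right): x, y
typing: ill-typed: an application expects T3 → T1 → T1 → T1 but receives T3 → T2 → T1 → T2
ordered: ✗ — fails simple typing
linear: ✗ — a type mismatch blocks all five
affine: ✗ — the type mismatch rejects it
relevant: ✗ — not simply typable
unrestricted: ✗ — fails simple typing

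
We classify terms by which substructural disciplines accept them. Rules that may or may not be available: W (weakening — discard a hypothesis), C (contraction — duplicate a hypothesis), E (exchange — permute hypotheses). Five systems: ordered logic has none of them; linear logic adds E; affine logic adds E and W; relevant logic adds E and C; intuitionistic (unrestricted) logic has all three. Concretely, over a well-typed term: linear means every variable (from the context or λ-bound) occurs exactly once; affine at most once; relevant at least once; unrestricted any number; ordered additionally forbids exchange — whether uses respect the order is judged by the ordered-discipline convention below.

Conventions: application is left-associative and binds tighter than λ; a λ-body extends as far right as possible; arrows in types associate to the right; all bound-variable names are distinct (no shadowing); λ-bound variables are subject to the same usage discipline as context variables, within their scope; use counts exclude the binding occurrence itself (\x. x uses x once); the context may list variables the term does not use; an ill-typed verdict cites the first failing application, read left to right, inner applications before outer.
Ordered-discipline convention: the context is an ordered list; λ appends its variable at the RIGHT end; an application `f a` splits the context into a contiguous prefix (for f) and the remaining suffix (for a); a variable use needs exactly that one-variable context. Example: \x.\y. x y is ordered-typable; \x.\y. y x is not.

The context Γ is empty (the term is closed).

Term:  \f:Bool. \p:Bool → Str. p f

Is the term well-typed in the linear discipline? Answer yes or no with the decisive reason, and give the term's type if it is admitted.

yes — exactly-once usage across f, p; term : Bool → (Bool → Str) → Str
usage: f (λ-bound): 1; p (λ-bound): 1
use order (left to right): p, f
typing: ✓ — Bool → (Bool → Str) → Str
summary: ordered ✗ · linear ✓ · affine ✓ · relevant ✓ · unrestricted ✓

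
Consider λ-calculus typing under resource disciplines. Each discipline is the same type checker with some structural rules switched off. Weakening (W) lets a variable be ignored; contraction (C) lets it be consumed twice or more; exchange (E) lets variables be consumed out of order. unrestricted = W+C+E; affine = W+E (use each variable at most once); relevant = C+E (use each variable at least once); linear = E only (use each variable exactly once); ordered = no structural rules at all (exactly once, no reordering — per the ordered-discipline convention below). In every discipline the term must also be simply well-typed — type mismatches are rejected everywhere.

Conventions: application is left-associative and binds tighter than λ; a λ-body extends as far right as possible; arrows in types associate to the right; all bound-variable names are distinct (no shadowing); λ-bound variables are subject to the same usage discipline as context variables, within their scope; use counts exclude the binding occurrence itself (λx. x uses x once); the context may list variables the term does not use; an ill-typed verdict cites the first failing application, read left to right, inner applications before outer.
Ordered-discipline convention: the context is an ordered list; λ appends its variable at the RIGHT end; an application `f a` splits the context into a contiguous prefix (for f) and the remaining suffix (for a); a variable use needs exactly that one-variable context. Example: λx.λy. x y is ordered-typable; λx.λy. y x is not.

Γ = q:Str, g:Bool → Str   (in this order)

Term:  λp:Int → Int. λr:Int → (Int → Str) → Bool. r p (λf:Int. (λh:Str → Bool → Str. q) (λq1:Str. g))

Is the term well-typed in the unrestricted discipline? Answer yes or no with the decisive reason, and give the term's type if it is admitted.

no — a type mismatch blocks all five
usage: q: 1; g: 1; p (bound): 1; r (bound): 1; f (bound): 0; h (bound): 0; q1 (bound): 0
left-to-right use order: r, p, q, g
typing: ill-typed: an argument Int → Int mismatches the expected Int
all disciplines: ordered ✗ · linear ✗ · affine ✗ · relevant ✗ · unrestricted ✗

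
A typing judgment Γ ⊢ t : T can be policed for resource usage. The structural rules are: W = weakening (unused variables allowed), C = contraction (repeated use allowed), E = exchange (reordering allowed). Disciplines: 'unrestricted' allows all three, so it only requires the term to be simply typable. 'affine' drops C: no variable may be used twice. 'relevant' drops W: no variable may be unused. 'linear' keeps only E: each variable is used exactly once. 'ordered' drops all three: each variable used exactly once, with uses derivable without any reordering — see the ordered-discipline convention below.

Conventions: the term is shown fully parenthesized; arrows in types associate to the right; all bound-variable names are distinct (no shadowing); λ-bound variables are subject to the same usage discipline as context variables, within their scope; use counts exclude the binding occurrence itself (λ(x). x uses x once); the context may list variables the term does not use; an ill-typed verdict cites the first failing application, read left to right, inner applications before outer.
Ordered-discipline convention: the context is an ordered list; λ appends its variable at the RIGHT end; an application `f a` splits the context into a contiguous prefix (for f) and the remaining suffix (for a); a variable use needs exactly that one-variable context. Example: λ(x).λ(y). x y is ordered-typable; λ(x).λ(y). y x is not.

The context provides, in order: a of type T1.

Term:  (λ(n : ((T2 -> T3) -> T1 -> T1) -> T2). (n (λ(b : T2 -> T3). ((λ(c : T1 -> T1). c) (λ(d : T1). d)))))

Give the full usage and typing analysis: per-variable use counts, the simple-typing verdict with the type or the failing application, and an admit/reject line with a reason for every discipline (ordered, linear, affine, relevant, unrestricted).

counts: a=0, n (λ-bound)=1, b (λ-bound)=0, c (λ-bound)=1, d (λ-bound)=1
uses in reading order: n, c, d
typing: well-typed at (((T2 -> T3) -> T1 -> T1) -> T2) -> T2
ordered ✗ (unused: a, b — weakening required)
linear ✗ (unused: a, b — weakening required)
affine ✓ (a, n, b, c, d: no repeats, contraction unneeded)
relevant ✗ (unused: a, b — weakening required)
unrestricted ✓ (well-typed at (((T2 -> T3) -> T1 -> T1) -> T2) -> T2; no restrictions here)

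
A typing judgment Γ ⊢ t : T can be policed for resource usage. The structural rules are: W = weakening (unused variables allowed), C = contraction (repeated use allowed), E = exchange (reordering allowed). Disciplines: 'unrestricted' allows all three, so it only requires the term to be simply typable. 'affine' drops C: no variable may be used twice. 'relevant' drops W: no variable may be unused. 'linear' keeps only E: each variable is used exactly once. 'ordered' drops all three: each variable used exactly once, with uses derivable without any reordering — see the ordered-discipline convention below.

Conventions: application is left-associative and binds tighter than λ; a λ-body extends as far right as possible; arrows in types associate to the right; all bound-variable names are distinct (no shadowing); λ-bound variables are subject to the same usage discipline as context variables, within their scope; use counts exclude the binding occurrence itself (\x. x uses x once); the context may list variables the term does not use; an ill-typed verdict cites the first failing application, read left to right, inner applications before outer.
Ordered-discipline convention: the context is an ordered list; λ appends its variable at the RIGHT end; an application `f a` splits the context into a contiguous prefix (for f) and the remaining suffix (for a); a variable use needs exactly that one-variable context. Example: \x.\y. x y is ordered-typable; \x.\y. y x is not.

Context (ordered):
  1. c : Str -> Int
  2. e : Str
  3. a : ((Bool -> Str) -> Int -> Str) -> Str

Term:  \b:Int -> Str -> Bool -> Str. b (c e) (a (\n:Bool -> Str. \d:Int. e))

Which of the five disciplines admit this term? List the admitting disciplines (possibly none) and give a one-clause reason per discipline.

admitting disciplines: unrestricted
counts: c=1, e=2, a=1, b (bound)=1, n (bound)=0, d (bound)=0
order of uses: b, c, e, a, e
typing: ✓ — (Int -> Str -> Bool -> Str) -> Bool -> Str
ordered: ✗ — e ×2 used more than once (contraction); n, d never used (weakening)
linear: ✗ — e ×2 used more than once (contraction); n, d never used (weakening)
affine: ✗ — e ×2 used more than once (contraction)
relevant: ✗ — n, d never used (weakening)
unrestricted: ✓ — type-checks ((Int -> Str -> Bool -> Str) -> Bool -> Str) and nothing is barred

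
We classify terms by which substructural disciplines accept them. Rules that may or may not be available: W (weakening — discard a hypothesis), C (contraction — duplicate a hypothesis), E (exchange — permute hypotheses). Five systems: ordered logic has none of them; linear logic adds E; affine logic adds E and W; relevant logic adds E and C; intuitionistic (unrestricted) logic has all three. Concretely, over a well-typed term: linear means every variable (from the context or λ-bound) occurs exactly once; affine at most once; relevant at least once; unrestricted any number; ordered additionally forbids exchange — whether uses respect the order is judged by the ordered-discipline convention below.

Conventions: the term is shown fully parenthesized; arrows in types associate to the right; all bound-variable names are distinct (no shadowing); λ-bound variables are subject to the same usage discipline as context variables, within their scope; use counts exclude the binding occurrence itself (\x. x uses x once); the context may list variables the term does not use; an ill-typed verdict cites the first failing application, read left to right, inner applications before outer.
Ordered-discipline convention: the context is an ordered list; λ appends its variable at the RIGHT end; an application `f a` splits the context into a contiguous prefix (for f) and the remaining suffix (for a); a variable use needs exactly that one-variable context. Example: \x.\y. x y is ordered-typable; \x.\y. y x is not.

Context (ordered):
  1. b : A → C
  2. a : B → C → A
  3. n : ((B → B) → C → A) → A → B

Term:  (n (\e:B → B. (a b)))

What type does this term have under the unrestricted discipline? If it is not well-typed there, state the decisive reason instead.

not well-typed under unrestricted — not simply typable
use counts: b=1, a=1, n=1, e (λ-bound)=0
left-to-right use order: n, a, b
typing: ill-typed: a function awaiting B gets A → C
per-discipline verdicts: ordered ✗ · linear ✗ · affine ✗ · relevant ✗ · unrestricted ✗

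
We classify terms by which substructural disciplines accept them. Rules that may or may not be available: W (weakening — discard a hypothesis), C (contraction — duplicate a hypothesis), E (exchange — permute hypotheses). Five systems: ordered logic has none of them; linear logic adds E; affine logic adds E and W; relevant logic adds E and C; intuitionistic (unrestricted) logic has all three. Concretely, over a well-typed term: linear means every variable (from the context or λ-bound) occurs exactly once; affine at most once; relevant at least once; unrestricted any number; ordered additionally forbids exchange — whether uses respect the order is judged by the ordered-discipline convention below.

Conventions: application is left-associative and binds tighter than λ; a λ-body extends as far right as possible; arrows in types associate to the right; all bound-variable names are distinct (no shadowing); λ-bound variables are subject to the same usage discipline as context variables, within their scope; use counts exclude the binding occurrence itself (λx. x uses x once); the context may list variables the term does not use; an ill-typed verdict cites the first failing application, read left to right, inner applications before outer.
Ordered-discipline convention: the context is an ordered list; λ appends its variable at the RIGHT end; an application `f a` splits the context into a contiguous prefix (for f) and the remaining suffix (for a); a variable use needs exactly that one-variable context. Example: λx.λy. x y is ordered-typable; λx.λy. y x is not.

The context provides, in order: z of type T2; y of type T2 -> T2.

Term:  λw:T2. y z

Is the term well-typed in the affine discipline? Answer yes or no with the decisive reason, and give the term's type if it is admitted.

yes — z, y, w: no repeats, contraction unneeded; term : T2 -> T2
variable uses: z=1; y=1; w (λ-bound)=0
use order (left to right): y, z
typing: well-typed at T2 -> T2
all disciplines: ordered ✗ · linear ✗ · affine ✓ · relevant ✗ · unrestricted ✓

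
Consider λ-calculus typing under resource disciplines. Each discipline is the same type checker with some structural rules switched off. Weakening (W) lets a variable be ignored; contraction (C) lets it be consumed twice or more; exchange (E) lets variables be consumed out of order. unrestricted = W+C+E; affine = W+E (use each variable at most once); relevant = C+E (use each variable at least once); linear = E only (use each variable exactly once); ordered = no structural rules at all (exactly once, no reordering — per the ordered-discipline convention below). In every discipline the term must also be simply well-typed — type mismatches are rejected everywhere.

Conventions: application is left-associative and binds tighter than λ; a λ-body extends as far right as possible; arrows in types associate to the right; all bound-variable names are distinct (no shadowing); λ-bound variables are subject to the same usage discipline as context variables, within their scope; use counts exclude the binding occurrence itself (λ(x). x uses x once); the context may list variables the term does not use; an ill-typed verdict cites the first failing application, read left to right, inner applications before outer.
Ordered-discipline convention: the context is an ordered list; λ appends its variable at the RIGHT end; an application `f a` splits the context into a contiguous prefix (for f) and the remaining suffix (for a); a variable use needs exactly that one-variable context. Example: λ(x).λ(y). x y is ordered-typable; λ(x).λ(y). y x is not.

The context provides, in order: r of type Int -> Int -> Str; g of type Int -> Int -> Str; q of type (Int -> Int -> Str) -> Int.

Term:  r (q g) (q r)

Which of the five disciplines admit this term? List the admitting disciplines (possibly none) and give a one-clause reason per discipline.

accepted by: relevant, unrestricted
usage: r ×2; g ×1; q ×2
uses in reading order: r, q, g, q, r
typing: well-typed at Str
ordered: ✗, uses contraction: r ×2, q ×2
linear: ✗, uses contraction: r ×2, q ×2
affine: ✗, uses contraction: r ×2, q ×2
relevant: ✓, at least one use each (r, g, q)
unrestricted: ✓, typability at Str is all that's needed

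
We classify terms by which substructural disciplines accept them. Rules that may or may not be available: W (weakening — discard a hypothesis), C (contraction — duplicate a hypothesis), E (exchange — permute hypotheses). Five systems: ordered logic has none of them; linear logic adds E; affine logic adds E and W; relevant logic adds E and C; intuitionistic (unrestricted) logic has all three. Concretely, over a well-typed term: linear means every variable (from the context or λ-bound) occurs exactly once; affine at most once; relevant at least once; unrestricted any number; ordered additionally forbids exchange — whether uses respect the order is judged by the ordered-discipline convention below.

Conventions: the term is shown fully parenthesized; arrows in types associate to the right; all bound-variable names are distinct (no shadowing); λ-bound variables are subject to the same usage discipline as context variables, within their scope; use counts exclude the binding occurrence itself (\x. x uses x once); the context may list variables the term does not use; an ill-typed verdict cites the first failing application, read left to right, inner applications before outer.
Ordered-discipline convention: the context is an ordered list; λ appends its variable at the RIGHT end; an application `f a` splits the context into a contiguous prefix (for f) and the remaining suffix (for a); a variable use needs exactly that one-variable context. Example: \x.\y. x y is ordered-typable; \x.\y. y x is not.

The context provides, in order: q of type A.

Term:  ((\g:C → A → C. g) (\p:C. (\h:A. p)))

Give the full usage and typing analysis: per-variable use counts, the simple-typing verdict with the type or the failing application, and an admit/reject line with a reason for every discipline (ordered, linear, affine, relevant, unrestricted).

variable uses: q ×0; g [bound] ×1; p [bound] ×1; h [bound] ×0
uses in reading order: g, p
typing: well-typed at C → A → C
ordered ✗ (unused: q, h — weakening required)
linear ✗ (unused: q, h — weakening required)
affine ✓ (no duplicate uses among q, g, p, h)
relevant ✗ (unused: q, h — weakening required)
unrestricted ✓ (simply typable at C → A → C; W, C, E all held)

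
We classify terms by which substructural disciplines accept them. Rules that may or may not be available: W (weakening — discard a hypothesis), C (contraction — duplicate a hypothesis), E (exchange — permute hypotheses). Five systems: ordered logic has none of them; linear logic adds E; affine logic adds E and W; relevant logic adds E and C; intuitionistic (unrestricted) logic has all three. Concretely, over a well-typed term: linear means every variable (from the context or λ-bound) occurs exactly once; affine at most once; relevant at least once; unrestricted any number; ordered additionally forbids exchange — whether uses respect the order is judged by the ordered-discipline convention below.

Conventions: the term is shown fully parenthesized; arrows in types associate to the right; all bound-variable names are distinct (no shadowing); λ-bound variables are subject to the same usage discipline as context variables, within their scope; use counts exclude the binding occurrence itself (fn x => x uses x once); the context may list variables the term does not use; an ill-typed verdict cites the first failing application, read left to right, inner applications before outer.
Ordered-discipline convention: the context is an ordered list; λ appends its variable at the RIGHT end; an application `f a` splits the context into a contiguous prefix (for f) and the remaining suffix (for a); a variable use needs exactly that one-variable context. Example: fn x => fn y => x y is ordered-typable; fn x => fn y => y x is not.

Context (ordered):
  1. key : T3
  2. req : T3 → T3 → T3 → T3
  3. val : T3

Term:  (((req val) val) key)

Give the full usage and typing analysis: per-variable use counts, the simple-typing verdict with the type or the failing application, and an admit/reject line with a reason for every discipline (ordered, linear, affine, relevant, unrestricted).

use counts: key=1; req=1; val=2
left-to-right use order: req, val, val, key
typing: ✓ — T3
ordered ✗ (repeated use of val ×2)
linear ✗ (repeated use of val ×2)
affine ✗ (repeated use of val ×2)
relevant ✓ (at least one use each (key, req, val))
unrestricted ✓ (simply typable at T3; W, C, E all held)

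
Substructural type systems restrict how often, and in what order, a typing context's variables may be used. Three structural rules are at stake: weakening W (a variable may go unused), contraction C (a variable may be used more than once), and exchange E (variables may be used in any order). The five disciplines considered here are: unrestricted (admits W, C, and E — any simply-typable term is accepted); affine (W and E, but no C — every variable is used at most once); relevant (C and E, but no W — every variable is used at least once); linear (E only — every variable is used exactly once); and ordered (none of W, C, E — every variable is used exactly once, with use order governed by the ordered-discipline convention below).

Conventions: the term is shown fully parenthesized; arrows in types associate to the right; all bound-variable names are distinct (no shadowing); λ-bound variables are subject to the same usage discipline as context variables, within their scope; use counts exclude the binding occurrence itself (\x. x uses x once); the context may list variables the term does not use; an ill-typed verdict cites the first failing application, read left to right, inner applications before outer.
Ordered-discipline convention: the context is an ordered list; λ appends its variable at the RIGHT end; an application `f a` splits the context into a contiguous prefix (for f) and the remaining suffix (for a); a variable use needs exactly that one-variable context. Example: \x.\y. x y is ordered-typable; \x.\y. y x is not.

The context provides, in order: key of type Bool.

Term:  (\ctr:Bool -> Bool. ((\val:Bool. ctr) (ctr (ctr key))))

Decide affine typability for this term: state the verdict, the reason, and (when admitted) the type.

no — ctr ×3 used more than once (contraction)
counts: key: 1, ctr (bound): 3, val (bound): 0
order of uses: ctr, ctr, ctr, key
typing: well-typed at (Bool -> Bool) -> Bool -> Bool
all disciplines: ordered ✗ · linear ✗ · affine ✗ · relevant ✗ · unrestricted ✓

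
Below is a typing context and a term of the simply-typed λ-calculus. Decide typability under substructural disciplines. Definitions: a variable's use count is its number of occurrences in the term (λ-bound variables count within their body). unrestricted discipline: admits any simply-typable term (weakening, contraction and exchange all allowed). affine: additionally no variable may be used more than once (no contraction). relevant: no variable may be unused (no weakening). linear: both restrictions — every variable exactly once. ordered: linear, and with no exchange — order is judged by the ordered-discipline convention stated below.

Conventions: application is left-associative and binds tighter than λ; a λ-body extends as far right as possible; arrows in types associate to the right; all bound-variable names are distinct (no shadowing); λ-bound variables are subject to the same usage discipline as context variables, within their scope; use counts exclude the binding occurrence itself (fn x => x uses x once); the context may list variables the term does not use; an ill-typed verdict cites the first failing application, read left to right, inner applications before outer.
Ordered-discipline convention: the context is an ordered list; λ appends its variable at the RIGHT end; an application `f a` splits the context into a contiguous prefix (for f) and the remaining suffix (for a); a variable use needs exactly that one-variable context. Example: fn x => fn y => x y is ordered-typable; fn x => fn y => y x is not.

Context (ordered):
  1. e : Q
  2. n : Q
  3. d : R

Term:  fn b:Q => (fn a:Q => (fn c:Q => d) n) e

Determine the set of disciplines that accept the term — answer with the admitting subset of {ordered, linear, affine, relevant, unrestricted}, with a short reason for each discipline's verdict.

admitted in: affine, unrestricted
variable uses: e: 1×; n: 1×; d: 1×; b [bound]: 0×; a [bound]: 0×; c [bound]: 0×
uses in reading order: d, n, e
typing: the term checks, with type Q → R
ordered: ✗, needs weakening: b, a, c unused
linear: ✗, needs weakening: b, a, c unused
affine: ✓, at most one use each (e, n, d, b, a, c)
relevant: ✗, needs weakening: b, a, c unused
unrestricted: ✓, simply typable at Q → R; W, C, E all held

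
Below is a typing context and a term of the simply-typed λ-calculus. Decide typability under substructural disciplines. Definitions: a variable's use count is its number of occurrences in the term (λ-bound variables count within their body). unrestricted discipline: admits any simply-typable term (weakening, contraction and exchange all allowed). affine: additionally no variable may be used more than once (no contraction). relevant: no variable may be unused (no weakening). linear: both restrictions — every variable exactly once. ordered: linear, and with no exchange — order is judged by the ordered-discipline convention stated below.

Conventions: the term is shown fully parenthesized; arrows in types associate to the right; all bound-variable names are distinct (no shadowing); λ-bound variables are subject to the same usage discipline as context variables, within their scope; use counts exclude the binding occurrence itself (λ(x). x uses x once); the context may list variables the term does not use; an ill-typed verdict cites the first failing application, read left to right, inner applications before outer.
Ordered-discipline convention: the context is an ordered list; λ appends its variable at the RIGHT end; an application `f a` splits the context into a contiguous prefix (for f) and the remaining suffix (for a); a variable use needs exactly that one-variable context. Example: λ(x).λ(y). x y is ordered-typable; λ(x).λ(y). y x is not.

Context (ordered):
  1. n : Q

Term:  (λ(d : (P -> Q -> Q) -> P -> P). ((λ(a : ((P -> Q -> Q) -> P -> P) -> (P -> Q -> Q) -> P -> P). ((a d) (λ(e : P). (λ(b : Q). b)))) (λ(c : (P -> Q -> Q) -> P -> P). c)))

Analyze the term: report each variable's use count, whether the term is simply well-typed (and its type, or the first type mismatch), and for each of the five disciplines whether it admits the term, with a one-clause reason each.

usage: n: 0×; d [bound]: 1×; a [bound]: 1×; e [bound]: 0×; b [bound]: 1×; c [bound]: 1×
left-to-right use order: a, d, b, c
typing: well-typed at ((P -> Q -> Q) -> P -> P) -> P -> P
ordered: ✗, unused: n, e — weakening required
linear: ✗, unused: n, e — weakening required
affine: ✓, none of n, d, a, e, b, c used more than once
relevant: ✗, unused: n, e — weakening required
unrestricted: ✓, typability at ((P -> Q -> Q) -> P -> P) -> P -> P is all that's needed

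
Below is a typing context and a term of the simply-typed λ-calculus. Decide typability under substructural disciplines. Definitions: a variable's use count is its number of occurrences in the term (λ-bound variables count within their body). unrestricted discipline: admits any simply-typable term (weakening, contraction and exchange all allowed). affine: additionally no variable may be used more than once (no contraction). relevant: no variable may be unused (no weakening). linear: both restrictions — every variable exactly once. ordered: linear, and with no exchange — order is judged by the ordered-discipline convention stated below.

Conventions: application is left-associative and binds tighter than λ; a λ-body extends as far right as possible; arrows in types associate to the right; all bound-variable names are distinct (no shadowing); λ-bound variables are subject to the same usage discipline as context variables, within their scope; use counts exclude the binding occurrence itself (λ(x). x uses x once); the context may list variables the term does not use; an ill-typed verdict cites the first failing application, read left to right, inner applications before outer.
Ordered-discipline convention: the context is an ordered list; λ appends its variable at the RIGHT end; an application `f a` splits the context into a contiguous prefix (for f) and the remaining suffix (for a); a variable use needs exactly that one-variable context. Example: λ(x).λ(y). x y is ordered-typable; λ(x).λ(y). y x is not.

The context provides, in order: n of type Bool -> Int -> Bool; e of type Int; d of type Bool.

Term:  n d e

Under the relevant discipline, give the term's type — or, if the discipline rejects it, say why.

term : Bool
variable uses: n=1; e=1; d=1
left-to-right use order: n, d, e
typing: the term checks, with type Bool
per-discipline verdicts: ordered ✗ | linear ✓ | affine ✓ | relevant ✓ | unrestricted ✓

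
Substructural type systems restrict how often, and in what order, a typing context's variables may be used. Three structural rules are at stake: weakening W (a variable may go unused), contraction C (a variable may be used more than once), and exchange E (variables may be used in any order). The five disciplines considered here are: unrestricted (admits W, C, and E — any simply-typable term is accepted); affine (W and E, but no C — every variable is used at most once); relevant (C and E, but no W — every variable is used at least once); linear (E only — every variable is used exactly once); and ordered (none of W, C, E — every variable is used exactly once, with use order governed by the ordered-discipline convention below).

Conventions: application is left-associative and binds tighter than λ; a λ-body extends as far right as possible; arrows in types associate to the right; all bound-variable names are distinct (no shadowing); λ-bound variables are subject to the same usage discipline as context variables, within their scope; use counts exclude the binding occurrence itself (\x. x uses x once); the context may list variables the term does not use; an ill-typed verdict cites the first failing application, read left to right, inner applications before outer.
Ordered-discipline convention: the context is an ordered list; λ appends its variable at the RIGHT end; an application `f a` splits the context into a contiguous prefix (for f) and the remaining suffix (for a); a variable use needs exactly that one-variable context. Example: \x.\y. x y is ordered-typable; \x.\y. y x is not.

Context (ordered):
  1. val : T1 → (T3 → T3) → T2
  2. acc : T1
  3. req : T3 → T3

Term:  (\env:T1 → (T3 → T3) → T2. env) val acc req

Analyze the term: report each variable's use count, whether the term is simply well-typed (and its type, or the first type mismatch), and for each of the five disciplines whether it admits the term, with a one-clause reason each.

counts: val: 1×; acc: 1×; req: 1×; env [bound]: 1×
uses in reading order: env, val, acc, req
typing: well-typed — term : T2
ordered: ✓, val, acc, req, env: once each, no exchange needed
linear: ✓, val, acc, req, env: one use apiece
affine: ✓, no duplicate uses among val, acc, req, env
relevant: ✓, every one of val, acc, req, env appears
unrestricted: ✓, typability at T2 is all that's needed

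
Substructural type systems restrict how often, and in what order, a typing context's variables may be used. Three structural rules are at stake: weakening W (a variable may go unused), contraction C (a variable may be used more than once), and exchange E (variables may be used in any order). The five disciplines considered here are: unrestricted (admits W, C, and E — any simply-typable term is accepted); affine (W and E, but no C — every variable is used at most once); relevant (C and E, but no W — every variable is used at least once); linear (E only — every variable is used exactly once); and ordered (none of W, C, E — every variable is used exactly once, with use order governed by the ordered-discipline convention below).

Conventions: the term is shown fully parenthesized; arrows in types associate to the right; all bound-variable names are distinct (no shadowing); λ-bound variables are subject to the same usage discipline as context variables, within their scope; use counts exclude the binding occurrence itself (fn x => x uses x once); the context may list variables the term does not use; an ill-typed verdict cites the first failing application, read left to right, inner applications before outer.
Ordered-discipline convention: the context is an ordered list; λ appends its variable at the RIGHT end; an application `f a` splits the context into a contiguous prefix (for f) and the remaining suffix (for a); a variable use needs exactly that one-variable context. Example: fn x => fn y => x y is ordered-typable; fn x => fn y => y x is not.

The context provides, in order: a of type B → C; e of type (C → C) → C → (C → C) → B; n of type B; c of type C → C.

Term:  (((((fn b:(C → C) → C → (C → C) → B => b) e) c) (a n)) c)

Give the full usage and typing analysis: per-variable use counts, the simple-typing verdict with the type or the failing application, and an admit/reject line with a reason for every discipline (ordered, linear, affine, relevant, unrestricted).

usage: a ×1, e ×1, n ×1, c ×2, b (λ-bound) ×1
left-to-right use order: b, e, c, a, n, c
typing: well-typed — term : B
ordered ✗ (repeated use of c ×2)
linear ✗ (repeated use of c ×2)
affine ✗ (repeated use of c ×2)
relevant ✓ (at least one use each (a, e, n, c, b))
unrestricted ✓ (well-typed at B; no restrictions here)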